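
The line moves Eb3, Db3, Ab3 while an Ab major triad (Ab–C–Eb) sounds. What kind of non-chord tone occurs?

Db3 is an escape tone.

The harmony at that moment is Ab major triad (Ab, C, Eb); Db3 is not a chord tone.
It is approached by step down from Eb3 and left by leap up to Ab3.
Step in, leap out — an escape tone.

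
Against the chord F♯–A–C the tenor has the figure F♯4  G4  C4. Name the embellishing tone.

The harmony at that moment is F♯ diminished triad (F♯, A, C); G4 is not a chord tone.
It is approached by step up from F♯4 and left by leap down to C4.
Step in, leap out — an escape tone.

G4 is an escape tone.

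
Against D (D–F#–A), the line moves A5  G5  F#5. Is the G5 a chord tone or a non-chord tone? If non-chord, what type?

Non-chord tone — a passing tone.

The harmony at that moment is D major triad (D, F#, A); G5 is not a chord tone.
It is approached by step down from A5 and left by step down to F#5.
Step in, step out in the same direction — a passing tone.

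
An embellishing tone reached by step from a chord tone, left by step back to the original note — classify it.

Approach: by step. Departure: by step in the opposite direction, back to the starting pitch.
Stepwise on both sides but reversing to return to the same chord tone — a neighbor tone. (Had it continued onward in the same direction it would be a passing tone instead.)

Neighbor tone.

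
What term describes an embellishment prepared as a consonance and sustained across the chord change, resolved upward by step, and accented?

Approach: by preparation — the pitch is first a chord tone, then held (tied or repeated) while the harmony changes under it. Departure: up by step. Metric position: strong.
A prepared dissonance that resolves upward by step — a retardation. (The same figure resolving downward would be a suspension.)

Retardation.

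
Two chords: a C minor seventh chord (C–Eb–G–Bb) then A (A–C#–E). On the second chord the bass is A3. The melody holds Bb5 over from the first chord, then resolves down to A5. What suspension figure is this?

At the second chord the bass is A3. The suspended Bb5 lies a ninth above the bass; after resolving down by step to A5, the interval above the bass becomes an octave.
Suspension figures are named by those two intervals: 9–8.

9–8 suspension.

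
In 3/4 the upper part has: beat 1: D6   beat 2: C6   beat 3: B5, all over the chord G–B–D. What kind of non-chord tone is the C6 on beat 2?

The harmony at that moment is G major triad (G, B, D); C6 is not a chord tone.
It is approached by step down from D6 and left by step down to B5.
Step in, step out in the same direction — a passing tone.

Passing tone.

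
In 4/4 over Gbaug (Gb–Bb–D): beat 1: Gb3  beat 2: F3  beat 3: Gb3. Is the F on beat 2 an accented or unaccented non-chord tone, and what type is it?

Unaccented neighbor tone.

The harmony at that moment is Gb augmented triad (Gb, Bb, D); F3 is not a chord tone.
It is approached by step down from Gb3 and left by step up to Gb3.
Step away and step back to the same note — a neighbor tone (lower neighbor).
It falls on a weak beat, so it is unaccented.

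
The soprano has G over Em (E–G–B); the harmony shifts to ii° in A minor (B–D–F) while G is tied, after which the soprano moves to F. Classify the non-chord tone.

G is a suspension.

The harmony at that moment is B diminished triad (B, D, F); G is not a chord tone.
It is held over (the same pitch as the preceding G) and left by step down to F.
Held over from the previous chord and resolving down by step — a suspension.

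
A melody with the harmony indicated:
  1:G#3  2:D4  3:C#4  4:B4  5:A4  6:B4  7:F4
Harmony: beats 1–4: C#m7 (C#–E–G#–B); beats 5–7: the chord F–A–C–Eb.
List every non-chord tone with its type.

The harmony at that moment is C# minor seventh chord (C#, E, G#, B); D4 is not a chord tone.
It is approached by leap up from G#3 and left by step down to C#4.
Leap in, step out — an appoggiatura.
The harmony at that moment is F dominant seventh chord (F, A, C, Eb); B4 is not a chord tone.
It is approached by step up from A4 and left by leap down to F4.
Step in, leap out — an escape tone.

D4 (beat 2) — appoggiatura; B4 (beat 6) — escape tone.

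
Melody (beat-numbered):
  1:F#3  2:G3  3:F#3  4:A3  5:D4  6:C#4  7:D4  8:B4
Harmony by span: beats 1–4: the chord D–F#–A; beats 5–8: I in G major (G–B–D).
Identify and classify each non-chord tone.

The harmony at that moment is D major triad (D, F#, A); G3 is not a chord tone.
It is approached by step up from F#3 and left by step down to F#3.
Step away and step back to the same note — a neighbor tone (upper neighbor).
The harmony at that moment is G major triad (G, B, D); C#4 is not a chord tone.
It is approached by step down from D4 and left by step up to D4.
Step away and step back to the same note — a neighbor tone (lower neighbor).

G3 (beat 2) — neighbor tone; C#4 (beat 6) — neighbor tone.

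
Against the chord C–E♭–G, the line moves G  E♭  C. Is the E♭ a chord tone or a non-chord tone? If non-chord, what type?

C minor triad contains C, E♭, G; E♭ is the third, so it is a chord tone.

Chord tone (the third of C minor triad).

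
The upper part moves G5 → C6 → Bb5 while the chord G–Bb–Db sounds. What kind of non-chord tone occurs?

The harmony at that moment is G diminished triad (G, Bb, Db); C6 is not a chord tone.
It is approached by leap up from G5 and left by step down to Bb5.
Leap in, step out — an appoggiatura.

C6 is an appoggiatura.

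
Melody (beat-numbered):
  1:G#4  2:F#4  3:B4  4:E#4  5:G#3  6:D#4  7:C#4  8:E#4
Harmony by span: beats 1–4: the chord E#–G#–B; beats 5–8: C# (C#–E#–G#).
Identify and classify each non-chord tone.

F#4 (beat 2) — escape tone; D#4 (beat 6) — appoggiatura.

The harmony at that moment is E# diminished triad (E#, G#, B); F#4 is not a chord tone.
It is approached by step down from G#4 and left by leap up to B4.
Step in, leap out — an escape tone.
The harmony at that moment is C# major triad (C#, E#, G#); D#4 is not a chord tone.
It is approached by leap up from G#3 and left by step down to C#4.
Leap in, step out — an appoggiatura.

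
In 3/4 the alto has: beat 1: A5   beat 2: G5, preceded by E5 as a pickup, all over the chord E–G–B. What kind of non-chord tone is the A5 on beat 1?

The harmony at that moment is E minor triad (E, G, B); A5 is not a chord tone.
It is approached by leap up from E5 and left by step down to G5.
Leap in, step out, metrically accented — an appoggiatura.

Appoggiatura.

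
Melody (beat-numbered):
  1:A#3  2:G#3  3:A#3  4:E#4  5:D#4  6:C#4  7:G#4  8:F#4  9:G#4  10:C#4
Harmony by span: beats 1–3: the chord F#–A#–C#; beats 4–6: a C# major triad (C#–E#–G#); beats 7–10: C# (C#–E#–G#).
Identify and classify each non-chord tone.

The harmony at that moment is F# major triad (F#, A#, C#); G#3 is not a chord tone.
It is approached by step down from A#3 and left by step up to A#3.
Step away and step back to the same note — a neighbor tone (lower neighbor).
The harmony at that moment is C# major triad (C#, E#, G#); D#4 is not a chord tone.
It is approached by step down from E#4 and left by step down to C#4.
Step in, step out in the same direction — a passing tone.
The harmony at that moment is C# major triad (C#, E#, G#); F#4 is not a chord tone.
It is approached by step down from G#4 and left by step up to G#4.
Step away and step back to the same note — a neighbor tone (lower neighbor).

G#3 (beat 2) — neighbor tone; D#4 (beat 5) — passing tone; F#4 (beat 8) — neighbor tone.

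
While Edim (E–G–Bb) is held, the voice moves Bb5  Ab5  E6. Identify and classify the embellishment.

Ab5 is an escape tone.

The harmony at that moment is E diminished triad (E, G, Bb); Ab5 is not a chord tone.
It is approached by step down from Bb5 and left by leap up to E6.
Step in, leap out — an escape tone.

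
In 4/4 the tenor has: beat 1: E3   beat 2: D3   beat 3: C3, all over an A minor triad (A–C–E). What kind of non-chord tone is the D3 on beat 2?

The harmony at that moment is A minor triad (A, C, E); D3 is not a chord tone.
It is approached by step down from E3 and left by step down to C3.
Step in, step out in the same direction — a passing tone.

Passing tone.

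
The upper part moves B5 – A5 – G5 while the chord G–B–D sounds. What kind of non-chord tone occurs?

The harmony at that moment is G major triad (G, B, D); A5 is not a chord tone.
It is approached by step down from B5 and left by step down to G5.
Step in, step out in the same direction — a passing tone.

A5 is a passing tone.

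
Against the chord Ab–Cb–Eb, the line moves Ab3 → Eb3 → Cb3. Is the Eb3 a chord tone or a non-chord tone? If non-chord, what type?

Chord tone (the fifth of Ab minor triad).

Ab minor triad contains Ab, Cb, Eb; Eb is the fifth, so it is a chord tone.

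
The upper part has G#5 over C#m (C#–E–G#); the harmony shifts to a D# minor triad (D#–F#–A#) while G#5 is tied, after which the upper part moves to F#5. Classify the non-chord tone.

G#5 is a suspension.

The harmony at that moment is D# minor triad (D#, F#, A#); G#5 is not a chord tone.
It is held over (the same pitch as the preceding G#5) and left by step down to F#5.
Held over from the previous chord and resolving down by step — a suspension.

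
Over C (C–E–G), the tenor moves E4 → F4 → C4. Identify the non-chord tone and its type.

The harmony at that moment is C major triad (C, E, G); F4 is not a chord tone.
It is approached by step up from E4 and left by leap down to C4.
Step in, leap out — an escape tone.

F4 is an escape tone.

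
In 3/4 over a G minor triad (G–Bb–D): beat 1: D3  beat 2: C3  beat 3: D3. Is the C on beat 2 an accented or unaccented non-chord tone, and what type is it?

The harmony at that moment is G minor triad (G, Bb, D); C3 is not a chord tone.
It is approached by step down from D3 and left by step up to D3.
Step away and step back to the same note — a neighbor tone (lower neighbor).
It falls on a weak beat, so it is unaccented.

Unaccented neighbor tone.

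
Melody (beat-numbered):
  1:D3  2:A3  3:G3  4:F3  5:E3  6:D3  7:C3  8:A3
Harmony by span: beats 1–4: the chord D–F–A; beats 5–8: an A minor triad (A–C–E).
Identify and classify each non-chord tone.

The harmony at that moment is D minor triad (D, F, A); G3 is not a chord tone.
It is approached by step down from A3 and left by step down to F3.
Step in, step out in the same direction — a passing tone.
The harmony at that moment is A minor triad (A, C, E); D3 is not a chord tone.
It is approached by step down from E3 and left by step down to C3.
Step in, step out in the same direction — a passing tone.

G3 (beat 3) — passing tone; D3 (beat 6) — passing tone.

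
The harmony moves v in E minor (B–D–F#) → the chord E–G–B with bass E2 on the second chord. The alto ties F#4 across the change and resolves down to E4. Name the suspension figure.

At the second chord the bass is E2. The suspended F#4 lies a ninth above the bass; after resolving down by step to E4, the interval above the bass becomes an octave.
Suspension figures are named by those two intervals: 9–8.

9–8 suspension.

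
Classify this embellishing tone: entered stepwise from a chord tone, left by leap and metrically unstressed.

Approach: by step. Departure: by leap. Metric position: weak.
Step in, leap out, from a weak position — an escape tone (échappée). (It is the mirror image of the appoggiatura, which leaps in and steps out on a strong beat.)

Escape tone.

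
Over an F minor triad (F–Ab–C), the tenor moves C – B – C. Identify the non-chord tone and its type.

The harmony at that moment is F minor triad (F, Ab, C); B is not a chord tone.
It is approached by step down from C and left by step up to C.
Step away and step back to the same note — a neighbor tone (lower neighbor).

B is a neighbor tone.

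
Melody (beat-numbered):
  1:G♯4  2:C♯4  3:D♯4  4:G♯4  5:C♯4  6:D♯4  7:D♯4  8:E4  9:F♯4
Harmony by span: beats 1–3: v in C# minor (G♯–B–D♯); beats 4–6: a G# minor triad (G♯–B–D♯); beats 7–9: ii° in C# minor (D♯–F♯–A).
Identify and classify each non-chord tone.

C♯4 (beat 2) — appoggiatura; C♯4 (beat 5) — appoggiatura; E4 (beat 8) — passing tone.

The harmony at that moment is G♯ minor triad (G♯, B, D♯); C♯4 is not a chord tone.
It is approached by leap down from G♯4 and left by step up to D♯4.
Leap in, step out — an appoggiatura.
The harmony at that moment is G♯ minor triad (G♯, B, D♯); C♯4 is not a chord tone.
It is approached by leap down from G♯4 and left by step up to D♯4.
Leap in, step out — an appoggiatura.
The harmony at that moment is D♯ diminished triad (D♯, F♯, A); E4 is not a chord tone.
It is approached by step up from D♯4 and left by step up to F♯4.
Step in, step out in the same direction — a passing tone.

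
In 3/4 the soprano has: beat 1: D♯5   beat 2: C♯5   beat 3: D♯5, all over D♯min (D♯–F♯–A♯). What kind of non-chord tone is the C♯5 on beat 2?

The harmony at that moment is D♯ minor triad (D♯, F♯, A♯); C♯5 is not a chord tone.
It is approached by step down from D♯5 and left by step up to D♯5.
Step away and step back to the same note — a neighbor tone (lower neighbor).

Lower neighbor tone.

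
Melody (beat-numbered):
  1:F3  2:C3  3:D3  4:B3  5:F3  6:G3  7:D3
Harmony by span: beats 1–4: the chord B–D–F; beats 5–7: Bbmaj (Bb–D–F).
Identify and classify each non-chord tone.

C3 (beat 2) — appoggiatura; G3 (beat 6) — escape tone.

The harmony at that moment is B diminished triad (B, D, F); C3 is not a chord tone.
It is approached by leap down from F3 and left by step up to D3.
Leap in, step out — an appoggiatura.
The harmony at that moment is Bb major triad (Bb, D, F); G3 is not a chord tone.
It is approached by step up from F3 and left by leap down to D3.
Step in, leap out — an escape tone.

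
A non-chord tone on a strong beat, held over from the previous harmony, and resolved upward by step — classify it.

Approach: by preparation — the pitch is first a chord tone, then held (tied or repeated) while the harmony changes under it. Departure: up by step. Metric position: strong.
A prepared dissonance that resolves upward by step — a retardation. (The same figure resolving downward would be a suspension.)

Retardation.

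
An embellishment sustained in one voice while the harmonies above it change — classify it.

Approach: none. Departure: none — a single pitch is sustained while the chords change around it, passing through harmonies that do not contain it.
No melodic motion at all; the dissonance is created entirely by the moving harmonies against the stationary note — a pedal tone (pedal point).

Pedal tone.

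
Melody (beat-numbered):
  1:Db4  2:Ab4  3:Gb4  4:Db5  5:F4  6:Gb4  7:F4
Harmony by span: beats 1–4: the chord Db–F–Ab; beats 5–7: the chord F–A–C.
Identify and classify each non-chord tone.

Gb4 (beat 3) — escape tone; Gb4 (beat 6) — neighbor tone.

The harmony at that moment is Db major triad (Db, F, Ab); Gb4 is not a chord tone.
It is approached by step down from Ab4 and left by leap up to Db5.
Step in, leap out — an escape tone.
The harmony at that moment is F major triad (F, A, C); Gb4 is not a chord tone.
It is approached by step up from F4 and left by step down to F4.
Step away and step back to the same note — a neighbor tone (upper neighbor).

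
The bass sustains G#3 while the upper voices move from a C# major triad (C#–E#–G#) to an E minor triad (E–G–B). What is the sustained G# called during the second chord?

The harmony at that moment is E minor triad (E, G, B); G#3 is not a chord tone.
It is held over (the same pitch as the preceding G#3) and then sustained as the same pitch into the next harmony.
Sustained through a change of harmony — a pedal tone.

Pedal tone (pedal point).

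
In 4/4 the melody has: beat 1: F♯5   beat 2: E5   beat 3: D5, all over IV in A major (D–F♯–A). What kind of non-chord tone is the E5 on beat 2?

Passing tone.

The harmony at that moment is D major triad (D, F♯, A); E5 is not a chord tone.
It is approached by step down from F♯5 and left by step down to D5.
Step in, step out in the same direction — a passing tone.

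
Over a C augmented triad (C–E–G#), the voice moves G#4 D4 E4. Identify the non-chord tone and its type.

D4 is an appoggiatura.

The harmony at that moment is C augmented triad (C, E, G#); D4 is not a chord tone.
It is approached by leap down from G#4 and left by step up to E4.
Leap in, step out — an appoggiatura.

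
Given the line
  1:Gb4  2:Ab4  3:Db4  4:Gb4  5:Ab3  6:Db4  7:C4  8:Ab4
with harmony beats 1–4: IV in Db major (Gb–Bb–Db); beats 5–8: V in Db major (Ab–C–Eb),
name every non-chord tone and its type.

Ab4 (beat 2) — escape tone; Db4 (beat 6) — appoggiatura.

The harmony at that moment is Gb major triad (Gb, Bb, Db); Ab4 is not a chord tone.
It is approached by step up from Gb4 and left by leap down to Db4.
Step in, leap out — an escape tone.
The harmony at that moment is Ab major triad (Ab, C, Eb); Db4 is not a chord tone.
It is approached by leap up from Ab3 and left by step down to C4.
Leap in, step out — an appoggiatura.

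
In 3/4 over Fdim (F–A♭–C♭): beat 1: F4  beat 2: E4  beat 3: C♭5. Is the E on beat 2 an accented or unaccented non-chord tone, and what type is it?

Unaccented escape tone.

The harmony at that moment is F diminished triad (F, A♭, C♭); E4 is not a chord tone.
It is approached by step down from F4 and left by leap up to C♭5.
Step in, leap out — an escape tone.
It falls on a weak beat, so it is unaccented.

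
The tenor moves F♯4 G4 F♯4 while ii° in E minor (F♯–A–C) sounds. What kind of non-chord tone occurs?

G4 is a neighbor tone.

The harmony at that moment is F♯ diminished triad (F♯, A, C); G4 is not a chord tone.
It is approached by step up from F♯4 and left by step down to F♯4.
Step away and step back to the same note — a neighbor tone (upper neighbor).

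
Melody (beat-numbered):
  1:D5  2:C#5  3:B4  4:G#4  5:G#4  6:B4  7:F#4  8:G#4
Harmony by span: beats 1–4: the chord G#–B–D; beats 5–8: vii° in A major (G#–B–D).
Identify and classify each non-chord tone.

The harmony at that moment is G# diminished triad (G#, B, D); C#5 is not a chord tone.
It is approached by step down from D5 and left by step down to B4.
Step in, step out in the same direction — a passing tone.
The harmony at that moment is G# diminished triad (G#, B, D); F#4 is not a chord tone.
It is approached by leap down from B4 and left by step up to G#4.
Leap in, step out — an appoggiatura.

C#5 (beat 2) — passing tone; F#4 (beat 7) — appoggiatura.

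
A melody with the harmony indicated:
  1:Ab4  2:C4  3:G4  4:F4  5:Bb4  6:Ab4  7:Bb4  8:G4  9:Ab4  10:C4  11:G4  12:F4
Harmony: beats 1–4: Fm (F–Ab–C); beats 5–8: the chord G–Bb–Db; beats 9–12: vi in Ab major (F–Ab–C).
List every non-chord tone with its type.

G4 (beat 3) — appoggiatura; Ab4 (beat 6) — neighbor tone; G4 (beat 11) — appoggiatura.

The harmony at that moment is F minor triad (F, Ab, C); G4 is not a chord tone.
It is approached by leap up from C4 and left by step down to F4.
Leap in, step out — an appoggiatura.
The harmony at that moment is G diminished triad (G, Bb, Db); Ab4 is not a chord tone.
It is approached by step down from Bb4 and left by step up to Bb4.
Step away and step back to the same note — a neighbor tone (lower neighbor).
The harmony at that moment is F minor triad (F, Ab, C); G4 is not a chord tone.
It is approached by leap up from C4 and left by step down to F4.
Leap in, step out — an appoggiatura.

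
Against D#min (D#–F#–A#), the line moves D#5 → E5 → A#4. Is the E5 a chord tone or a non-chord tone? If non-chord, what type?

The harmony at that moment is D# minor triad (D#, F#, A#); E5 is not a chord tone.
It is approached by step up from D#5 and left by leap down to A#4.
Step in, leap out — an escape tone.

Non-chord tone — an escape tone.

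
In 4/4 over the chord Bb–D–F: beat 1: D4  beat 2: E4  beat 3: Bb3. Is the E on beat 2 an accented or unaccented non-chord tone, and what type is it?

Unaccented escape tone.

The harmony at that moment is Bb major triad (Bb, D, F); E4 is not a chord tone.
It is approached by step up from D4 and left by leap down to Bb3.
Step in, leap out — an escape tone.
It falls on a weak beat, so it is unaccented.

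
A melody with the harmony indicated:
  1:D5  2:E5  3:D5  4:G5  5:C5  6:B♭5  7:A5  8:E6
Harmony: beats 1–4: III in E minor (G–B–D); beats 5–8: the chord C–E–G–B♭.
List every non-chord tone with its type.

The harmony at that moment is G major triad (G, B, D); E5 is not a chord tone.
It is approached by step up from D5 and left by step down to D5.
Step away and step back to the same note — a neighbor tone (upper neighbor).
The harmony at that moment is C dominant seventh chord (C, E, G, B♭); A5 is not a chord tone.
It is approached by step down from B♭5 and left by leap up to E6.
Step in, leap out — an escape tone.

E5 (beat 2) — neighbor tone; A5 (beat 7) — escape tone.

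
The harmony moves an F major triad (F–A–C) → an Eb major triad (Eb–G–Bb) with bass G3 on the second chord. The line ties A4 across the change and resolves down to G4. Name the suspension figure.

At the second chord the bass is G3. The suspended A4 lies a ninth above the bass; after resolving down by step to G4, the interval above the bass becomes an octave.
Suspension figures are named by those two intervals: 9–8.

9–8 suspension.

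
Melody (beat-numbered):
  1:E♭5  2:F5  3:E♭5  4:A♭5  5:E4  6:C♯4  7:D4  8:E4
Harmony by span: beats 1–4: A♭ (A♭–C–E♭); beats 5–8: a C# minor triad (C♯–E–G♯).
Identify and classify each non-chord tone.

The harmony at that moment is A♭ major triad (A♭, C, E♭); F5 is not a chord tone.
It is approached by step up from E♭5 and left by step down to E♭5.
Step away and step back to the same note — a neighbor tone (upper neighbor).
The harmony at that moment is C♯ minor triad (C♯, E, G♯); D4 is not a chord tone.
It is approached by step up from C♯4 and left by step up to E4.
Step in, step out in the same direction — a passing tone.

F5 (beat 2) — neighbor tone; D4 (beat 7) — passing tone.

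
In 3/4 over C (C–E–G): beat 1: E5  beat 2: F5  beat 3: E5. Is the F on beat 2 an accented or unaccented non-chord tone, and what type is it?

The harmony at that moment is C major triad (C, E, G); F5 is not a chord tone.
It is approached by step up from E5 and left by step down to E5.
Step away and step back to the same note — a neighbor tone (upper neighbor).
It falls on a weak beat, so it is unaccented.

Unaccented neighbor tone.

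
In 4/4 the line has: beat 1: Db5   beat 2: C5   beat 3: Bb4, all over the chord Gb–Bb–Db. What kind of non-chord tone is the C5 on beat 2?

The harmony at that moment is Gb major triad (Gb, Bb, Db); C5 is not a chord tone.
It is approached by step down from Db5 and left by step down to Bb4.
Step in, step out in the same direction — a passing tone.

Passing tone.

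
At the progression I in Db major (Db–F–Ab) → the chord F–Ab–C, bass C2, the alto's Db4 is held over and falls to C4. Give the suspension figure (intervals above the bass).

9–8 suspension.

At the second chord the bass is C2. The suspended Db4 lies a ninth above the bass; after resolving down by step to C4, the interval above the bass becomes an octave.
Suspension figures are named by those two intervals: 9–8.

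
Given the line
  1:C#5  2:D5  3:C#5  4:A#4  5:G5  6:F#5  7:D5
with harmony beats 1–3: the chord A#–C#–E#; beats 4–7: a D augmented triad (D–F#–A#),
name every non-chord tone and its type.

D5 (beat 2) — neighbor tone; G5 (beat 5) — appoggiatura.

The harmony at that moment is A# minor triad (A#, C#, E#); D5 is not a chord tone.
It is approached by step up from C#5 and left by step down to C#5.
Step away and step back to the same note — a neighbor tone (upper neighbor).
The harmony at that moment is D augmented triad (D, F#, A#); G5 is not a chord tone.
It is approached by leap up from A#4 and left by step down to F#5.
Leap in, step out — an appoggiatura.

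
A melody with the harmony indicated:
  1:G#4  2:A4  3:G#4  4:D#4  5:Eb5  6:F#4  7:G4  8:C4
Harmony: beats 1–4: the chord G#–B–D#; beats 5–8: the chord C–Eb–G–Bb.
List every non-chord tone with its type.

The harmony at that moment is G# minor triad (G#, B, D#); A4 is not a chord tone.
It is approached by step up from G#4 and left by step down to G#4.
Step away and step back to the same note — a neighbor tone (upper neighbor).
The harmony at that moment is C minor seventh chord (C, Eb, G, Bb); F#4 is not a chord tone.
It is approached by leap down from Eb5 and left by step up to G4.
Leap in, step out — an appoggiatura.

A4 (beat 2) — neighbor tone; F#4 (beat 6) — appoggiatura.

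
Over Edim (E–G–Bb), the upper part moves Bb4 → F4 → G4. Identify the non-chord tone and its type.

F4 is an appoggiatura.

The harmony at that moment is E diminished triad (E, G, Bb); F4 is not a chord tone.
It is approached by leap down from Bb4 and left by step up to G4.
Leap in, step out — an appoggiatura.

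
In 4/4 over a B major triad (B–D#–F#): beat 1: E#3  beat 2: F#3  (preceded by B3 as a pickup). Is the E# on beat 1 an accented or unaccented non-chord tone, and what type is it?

Accented appoggiatura.

The harmony at that moment is B major triad (B, D#, F#); E#3 is not a chord tone.
It is approached by leap down from B3 and left by step up to F#3.
Leap in, step out — an appoggiatura.
It falls on the downbeat, so it is accented.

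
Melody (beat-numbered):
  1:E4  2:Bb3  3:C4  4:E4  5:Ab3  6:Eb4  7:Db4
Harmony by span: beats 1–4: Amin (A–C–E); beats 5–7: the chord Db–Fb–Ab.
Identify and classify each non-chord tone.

Bb3 (beat 2) — appoggiatura; Eb4 (beat 6) — appoggiatura.

The harmony at that moment is A minor triad (A, C, E); Bb3 is not a chord tone.
It is approached by leap down from E4 and left by step up to C4.
Leap in, step out — an appoggiatura.
The harmony at that moment is Db minor triad (Db, Fb, Ab); Eb4 is not a chord tone.
It is approached by leap up from Ab3 and left by step down to Db4.
Leap in, step out — an appoggiatura.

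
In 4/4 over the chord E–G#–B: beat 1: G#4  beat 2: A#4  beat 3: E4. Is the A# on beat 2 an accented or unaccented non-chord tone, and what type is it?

Unaccented escape tone.

The harmony at that moment is E major triad (E, G#, B); A#4 is not a chord tone.
It is approached by step up from G#4 and left by leap down to E4.
Step in, leap out — an escape tone.
It falls on a weak beat, so it is unaccented.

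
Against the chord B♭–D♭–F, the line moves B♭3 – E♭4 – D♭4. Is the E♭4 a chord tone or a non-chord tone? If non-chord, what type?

The harmony at that moment is B♭ minor triad (B♭, D♭, F); E♭4 is not a chord tone.
It is approached by leap up from B♭3 and left by step down to D♭4.
Leap in, step out — an appoggiatura.

Non-chord tone — an appoggiatura.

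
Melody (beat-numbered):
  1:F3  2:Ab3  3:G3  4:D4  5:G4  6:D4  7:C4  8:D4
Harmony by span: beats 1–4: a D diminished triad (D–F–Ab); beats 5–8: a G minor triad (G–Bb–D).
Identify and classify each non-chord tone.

The harmony at that moment is D diminished triad (D, F, Ab); G3 is not a chord tone.
It is approached by step down from Ab3 and left by leap up to D4.
Step in, leap out — an escape tone.
The harmony at that moment is G minor triad (G, Bb, D); C4 is not a chord tone.
It is approached by step down from D4 and left by step up to D4.
Step away and step back to the same note — a neighbor tone (lower neighbor).

G3 (beat 3) — escape tone; C4 (beat 7) — neighbor tone.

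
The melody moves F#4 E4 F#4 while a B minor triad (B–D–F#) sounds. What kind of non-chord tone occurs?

E4 is a neighbor tone.

The harmony at that moment is B minor triad (B, D, F#); E4 is not a chord tone.
It is approached by step down from F#4 and left by step up to F#4.
Step away and step back to the same note — a neighbor tone (lower neighbor).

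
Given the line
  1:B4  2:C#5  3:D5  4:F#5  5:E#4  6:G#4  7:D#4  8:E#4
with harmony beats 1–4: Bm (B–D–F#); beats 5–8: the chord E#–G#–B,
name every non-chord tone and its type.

C#5 (beat 2) — passing tone; D#4 (beat 7) — appoggiatura.

The harmony at that moment is B minor triad (B, D, F#); C#5 is not a chord tone.
It is approached by step up from B4 and left by step up to D5.
Step in, step out in the same direction — a passing tone.
The harmony at that moment is E# diminished triad (E#, G#, B); D#4 is not a chord tone.
It is approached by leap down from G#4 and left by step up to E#4.
Leap in, step out — an appoggiatura.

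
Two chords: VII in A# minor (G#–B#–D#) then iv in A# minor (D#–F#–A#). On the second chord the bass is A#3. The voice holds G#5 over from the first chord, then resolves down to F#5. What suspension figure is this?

7–6 suspension.

At the second chord the bass is A#3. The suspended G#5 lies a seventh above the bass; after resolving down by step to F#5, the interval above the bass becomes a sixth.
Suspension figures are named by those two intervals: 7–6.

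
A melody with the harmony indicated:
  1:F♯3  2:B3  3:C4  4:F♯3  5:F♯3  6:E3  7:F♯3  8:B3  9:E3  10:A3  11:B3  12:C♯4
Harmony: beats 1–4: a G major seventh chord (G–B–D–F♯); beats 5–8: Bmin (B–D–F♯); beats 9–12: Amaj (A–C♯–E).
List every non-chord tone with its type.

C4 (beat 3) — escape tone; E3 (beat 6) — neighbor tone; B3 (beat 11) — passing tone.

The harmony at that moment is G major seventh chord (G, B, D, F♯); C4 is not a chord tone.
It is approached by step up from B3 and left by leap down to F♯3.
Step in, leap out — an escape tone.
The harmony at that moment is B minor triad (B, D, F♯); E3 is not a chord tone.
It is approached by step down from F♯3 and left by step up to F♯3.
Step away and step back to the same note — a neighbor tone (lower neighbor).
The harmony at that moment is A major triad (A, C♯, E); B3 is not a chord tone.
It is approached by step up from A3 and left by step up to C♯4.
Step in, step out in the same direction — a passing tone.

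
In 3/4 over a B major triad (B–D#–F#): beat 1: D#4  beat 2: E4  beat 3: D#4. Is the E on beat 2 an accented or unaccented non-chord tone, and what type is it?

Unaccented neighbor tone.

The harmony at that moment is B major triad (B, D#, F#); E4 is not a chord tone.
It is approached by step up from D#4 and left by step down to D#4.
Step away and step back to the same note — a neighbor tone (upper neighbor).
It falls on a weak beat, so it is unaccented.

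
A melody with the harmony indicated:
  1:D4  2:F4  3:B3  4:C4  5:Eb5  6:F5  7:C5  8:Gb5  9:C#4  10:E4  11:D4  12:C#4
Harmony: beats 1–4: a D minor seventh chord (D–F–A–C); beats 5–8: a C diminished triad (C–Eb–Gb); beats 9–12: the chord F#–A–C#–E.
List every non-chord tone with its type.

The harmony at that moment is D minor seventh chord (D, F, A, C); B3 is not a chord tone.
It is approached by leap down from F4 and left by step up to C4.
Leap in, step out — an appoggiatura.
The harmony at that moment is C diminished triad (C, Eb, Gb); F5 is not a chord tone.
It is approached by step up from Eb5 and left by leap down to C5.
Step in, leap out — an escape tone.
The harmony at that moment is F# minor seventh chord (F#, A, C#, E); D4 is not a chord tone.
It is approached by step down from E4 and left by step down to C#4.
Step in, step out in the same direction — a passing tone.

B3 (beat 3) — appoggiatura; F5 (beat 6) — escape tone; D4 (beat 11) — passing tone.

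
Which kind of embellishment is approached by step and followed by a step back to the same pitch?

Approach: by step. Departure: by step in the opposite direction, back to the starting pitch.
Stepwise on both sides but reversing to return to the same chord tone — a neighbor tone. (Had it continued onward in the same direction it would be a passing tone instead.)

Neighbor tone.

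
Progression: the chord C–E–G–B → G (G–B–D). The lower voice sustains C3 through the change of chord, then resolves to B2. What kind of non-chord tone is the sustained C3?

C3 is a suspension.

The harmony at that moment is G major triad (G, B, D); C3 is not a chord tone.
It is held over (the same pitch as the preceding C3) and left by step down to B2.
Held over from the previous chord and resolving down by step — a suspension.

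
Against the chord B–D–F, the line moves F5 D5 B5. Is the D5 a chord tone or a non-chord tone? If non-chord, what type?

Chord tone (the third of B diminished triad).

B diminished triad contains B, D, F; D is the third, so it is a chord tone.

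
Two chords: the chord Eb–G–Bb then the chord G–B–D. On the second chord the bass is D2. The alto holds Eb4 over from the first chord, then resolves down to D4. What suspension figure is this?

At the second chord the bass is D2. The suspended Eb4 lies a ninth above the bass; after resolving down by step to D4, the interval above the bass becomes an octave.
Suspension figures are named by those two intervals: 9–8.

9–8 suspension.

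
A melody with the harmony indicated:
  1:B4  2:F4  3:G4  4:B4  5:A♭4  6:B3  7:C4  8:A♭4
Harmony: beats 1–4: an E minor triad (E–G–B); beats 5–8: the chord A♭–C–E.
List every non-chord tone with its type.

The harmony at that moment is E minor triad (E, G, B); F4 is not a chord tone.
It is approached by leap down from B4 and left by step up to G4.
Leap in, step out — an appoggiatura.
The harmony at that moment is A♭ augmented triad (A♭, C, E); B3 is not a chord tone.
It is approached by leap down from A♭4 and left by step up to C4.
Leap in, step out — an appoggiatura.

F4 (beat 2) — appoggiatura; B3 (beat 6) — appoggiatura.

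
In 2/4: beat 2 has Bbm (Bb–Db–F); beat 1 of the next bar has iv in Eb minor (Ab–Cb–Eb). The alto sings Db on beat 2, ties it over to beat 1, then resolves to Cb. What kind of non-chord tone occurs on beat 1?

Suspension.

The harmony at that moment is Ab minor triad (Ab, Cb, Eb); Db is not a chord tone.
It is held over (the same pitch as the preceding Db) and left by step down to Cb.
Held over from the previous chord and resolving down by step — a suspension.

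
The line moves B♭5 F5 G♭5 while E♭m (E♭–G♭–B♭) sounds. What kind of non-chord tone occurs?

The harmony at that moment is E♭ minor triad (E♭, G♭, B♭); F5 is not a chord tone.
It is approached by leap down from B♭5 and left by step up to G♭5.
Leap in, step out — an appoggiatura.

F5 is an appoggiatura.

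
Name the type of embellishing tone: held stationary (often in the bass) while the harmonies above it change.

Pedal tone.

Approach: none. Departure: none — a single pitch is sustained while the chords change around it, passing through harmonies that do not contain it.
No melodic motion at all; the dissonance is created entirely by the moving harmonies against the stationary note — a pedal tone (pedal point).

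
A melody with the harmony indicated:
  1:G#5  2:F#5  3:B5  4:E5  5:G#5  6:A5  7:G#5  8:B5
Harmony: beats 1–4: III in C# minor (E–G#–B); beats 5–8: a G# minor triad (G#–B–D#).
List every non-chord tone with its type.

The harmony at that moment is E major triad (E, G#, B); F#5 is not a chord tone.
It is approached by step down from G#5 and left by leap up to B5.
Step in, leap out — an escape tone.
The harmony at that moment is G# minor triad (G#, B, D#); A5 is not a chord tone.
It is approached by step up from G#5 and left by step down to G#5.
Step away and step back to the same note — a neighbor tone (upper neighbor).

F#5 (beat 2) — escape tone; A5 (beat 6) — neighbor tone.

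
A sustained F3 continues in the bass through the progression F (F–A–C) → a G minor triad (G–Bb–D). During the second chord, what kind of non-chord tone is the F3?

Pedal tone (pedal point).

The harmony at that moment is G minor triad (G, Bb, D); F3 is not a chord tone.
It is held over (the same pitch as the preceding F3) and then sustained as the same pitch into the next harmony.
Sustained through a change of harmony — a pedal tone.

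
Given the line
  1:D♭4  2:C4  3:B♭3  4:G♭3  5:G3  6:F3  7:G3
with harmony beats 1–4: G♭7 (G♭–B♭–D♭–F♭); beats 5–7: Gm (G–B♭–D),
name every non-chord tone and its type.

The harmony at that moment is G♭ dominant seventh chord (G♭, B♭, D♭, F♭); C4 is not a chord tone.
It is approached by step down from D♭4 and left by step down to B♭3.
Step in, step out in the same direction — a passing tone.
The harmony at that moment is G minor triad (G, B♭, D); F3 is not a chord tone.
It is approached by step down from G3 and left by step up to G3.
Step away and step back to the same note — a neighbor tone (lower neighbor).

C4 (beat 2) — passing tone; F3 (beat 6) — neighbor tone.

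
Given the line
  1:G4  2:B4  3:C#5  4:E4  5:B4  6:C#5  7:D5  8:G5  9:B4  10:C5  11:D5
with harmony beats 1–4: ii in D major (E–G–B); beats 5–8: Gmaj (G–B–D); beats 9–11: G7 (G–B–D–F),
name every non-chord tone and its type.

The harmony at that moment is E minor triad (E, G, B); C#5 is not a chord tone.
It is approached by step up from B4 and left by leap down to E4.
Step in, leap out — an escape tone.
The harmony at that moment is G major triad (G, B, D); C#5 is not a chord tone.
It is approached by step up from B4 and left by step up to D5.
Step in, step out in the same direction — a passing tone.
The harmony at that moment is G dominant seventh chord (G, B, D, F); C5 is not a chord tone.
It is approached by step up from B4 and left by step up to D5.
Step in, step out in the same direction — a passing tone.

C#5 (beat 3) — escape tone; C#5 (beat 6) — passing tone; C5 (beat 10) — passing tone.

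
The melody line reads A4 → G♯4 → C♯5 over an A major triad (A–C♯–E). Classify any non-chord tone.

The harmony at that moment is A major triad (A, C♯, E); G♯4 is not a chord tone.
It is approached by step down from A4 and left by leap up to C♯5.
Step in, leap out — an escape tone.

G♯4 is an escape tone.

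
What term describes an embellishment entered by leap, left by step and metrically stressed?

Appoggiatura.

Approach: by leap. Departure: by step. Metric position: strong.
Leap in, step out, in a metrically strong position — an appoggiatura. (It is the mirror image of the escape tone, which steps in and leaps out from a weak position.)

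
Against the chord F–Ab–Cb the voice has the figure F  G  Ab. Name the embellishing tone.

The harmony at that moment is F diminished triad (F, Ab, Cb); G is not a chord tone.
It is approached by step up from F and left by step up to Ab.
Step in, step out in the same direction — a passing tone.

G is a passing tone.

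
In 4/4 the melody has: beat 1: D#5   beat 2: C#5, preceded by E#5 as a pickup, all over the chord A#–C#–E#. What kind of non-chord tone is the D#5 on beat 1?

The harmony at that moment is A# minor triad (A#, C#, E#); D#5 is not a chord tone.
It is approached by step down from E#5 and left by step down to C#5.
Step in, step out in the same direction — a passing tone.

Passing tone.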